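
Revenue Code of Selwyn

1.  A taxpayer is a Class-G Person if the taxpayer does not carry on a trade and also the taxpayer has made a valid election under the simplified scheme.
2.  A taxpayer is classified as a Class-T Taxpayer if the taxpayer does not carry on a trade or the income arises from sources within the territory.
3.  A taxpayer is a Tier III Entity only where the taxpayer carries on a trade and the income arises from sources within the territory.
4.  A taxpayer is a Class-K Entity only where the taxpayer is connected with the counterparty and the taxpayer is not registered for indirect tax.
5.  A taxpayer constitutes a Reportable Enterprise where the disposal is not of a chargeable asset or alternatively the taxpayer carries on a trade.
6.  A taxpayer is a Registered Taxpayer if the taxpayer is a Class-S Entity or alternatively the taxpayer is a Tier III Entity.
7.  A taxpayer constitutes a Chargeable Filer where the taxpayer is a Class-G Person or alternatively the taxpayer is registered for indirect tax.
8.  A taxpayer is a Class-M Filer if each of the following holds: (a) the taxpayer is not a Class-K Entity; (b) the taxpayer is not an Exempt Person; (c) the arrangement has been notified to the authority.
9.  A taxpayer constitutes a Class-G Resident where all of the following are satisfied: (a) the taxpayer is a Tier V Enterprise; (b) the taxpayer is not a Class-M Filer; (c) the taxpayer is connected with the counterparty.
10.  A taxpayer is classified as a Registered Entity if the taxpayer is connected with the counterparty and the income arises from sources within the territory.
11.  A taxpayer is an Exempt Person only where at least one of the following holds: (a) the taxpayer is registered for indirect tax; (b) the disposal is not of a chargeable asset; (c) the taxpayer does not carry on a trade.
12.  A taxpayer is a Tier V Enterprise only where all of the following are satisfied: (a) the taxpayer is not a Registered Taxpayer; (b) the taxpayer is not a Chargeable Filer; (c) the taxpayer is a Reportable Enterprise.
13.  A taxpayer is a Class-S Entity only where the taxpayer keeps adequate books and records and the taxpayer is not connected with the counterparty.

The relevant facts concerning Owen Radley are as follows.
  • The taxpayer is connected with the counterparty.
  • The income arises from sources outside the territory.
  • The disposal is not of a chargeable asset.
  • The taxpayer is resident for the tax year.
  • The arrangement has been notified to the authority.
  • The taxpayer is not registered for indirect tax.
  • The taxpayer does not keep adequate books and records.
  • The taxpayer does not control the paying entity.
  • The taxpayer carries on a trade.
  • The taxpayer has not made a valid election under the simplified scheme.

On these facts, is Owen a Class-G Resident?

Yes

paragraph 13 — Class-S Entity: [the taxpayer keeps adequate books and records? no] AND [the taxpayer is not connected with the counterparty? no] → not satisfied.
paragraph 3 — Tier III Entity: [the taxpayer carries on a trade? yes] AND [the income arises from sources within the territory? no] → not satisfied.
paragraph 6 — Registered Taxpayer: [Class-S Entity (paragraph 13)? no] OR [Tier III Entity (paragraph 3)? no] → not satisfied.
paragraph 1 — Class-G Person: [the taxpayer does not carry on a trade? no] AND [the taxpayer has made a valid election under the simplified scheme? no] → not satisfied.
paragraph 7 — Chargeable Filer: [Class-G Person (paragraph 1)? no] OR [the taxpayer is registered for indirect tax? no] → not satisfied.
paragraph 5 — Reportable Enterprise: [the disposal is not of a chargeable asset? yes] OR [the taxpayer carries on a trade? yes] → satisfied.
paragraph 12 — Tier V Enterprise: [not a Registered Taxpayer (paragraph 6)? yes] AND [not a Chargeable Filer (paragraph 7)? yes] AND [Reportable Enterprise (paragraph 5)? yes] → satisfied.
paragraph 4 — Class-K Entity: [the taxpayer is connected with the counterparty? yes] AND [the taxpayer is not registered for indirect tax? yes] → satisfied.
paragraph 11 — Exempt Person: [the taxpayer is registered for indirect tax? no] OR [the disposal is not of a chargeable asset? yes] OR [the taxpayer does not carry on a trade? no] → satisfied.
paragraph 8 — Class-M Filer: [not a Class-K Entity (paragraph 4)? no] AND [not an Exempt Person (paragraph 11)? no] AND [the arrangement has been notified to the authority? yes] → not satisfied.
paragraph 9 — Class-G Resident: [Tier V Enterprise (paragraph 12)? yes] AND [not a Class-M Filer (paragraph 8)? yes] AND [the taxpayer is connected with the counterparty? yes] → satisfied.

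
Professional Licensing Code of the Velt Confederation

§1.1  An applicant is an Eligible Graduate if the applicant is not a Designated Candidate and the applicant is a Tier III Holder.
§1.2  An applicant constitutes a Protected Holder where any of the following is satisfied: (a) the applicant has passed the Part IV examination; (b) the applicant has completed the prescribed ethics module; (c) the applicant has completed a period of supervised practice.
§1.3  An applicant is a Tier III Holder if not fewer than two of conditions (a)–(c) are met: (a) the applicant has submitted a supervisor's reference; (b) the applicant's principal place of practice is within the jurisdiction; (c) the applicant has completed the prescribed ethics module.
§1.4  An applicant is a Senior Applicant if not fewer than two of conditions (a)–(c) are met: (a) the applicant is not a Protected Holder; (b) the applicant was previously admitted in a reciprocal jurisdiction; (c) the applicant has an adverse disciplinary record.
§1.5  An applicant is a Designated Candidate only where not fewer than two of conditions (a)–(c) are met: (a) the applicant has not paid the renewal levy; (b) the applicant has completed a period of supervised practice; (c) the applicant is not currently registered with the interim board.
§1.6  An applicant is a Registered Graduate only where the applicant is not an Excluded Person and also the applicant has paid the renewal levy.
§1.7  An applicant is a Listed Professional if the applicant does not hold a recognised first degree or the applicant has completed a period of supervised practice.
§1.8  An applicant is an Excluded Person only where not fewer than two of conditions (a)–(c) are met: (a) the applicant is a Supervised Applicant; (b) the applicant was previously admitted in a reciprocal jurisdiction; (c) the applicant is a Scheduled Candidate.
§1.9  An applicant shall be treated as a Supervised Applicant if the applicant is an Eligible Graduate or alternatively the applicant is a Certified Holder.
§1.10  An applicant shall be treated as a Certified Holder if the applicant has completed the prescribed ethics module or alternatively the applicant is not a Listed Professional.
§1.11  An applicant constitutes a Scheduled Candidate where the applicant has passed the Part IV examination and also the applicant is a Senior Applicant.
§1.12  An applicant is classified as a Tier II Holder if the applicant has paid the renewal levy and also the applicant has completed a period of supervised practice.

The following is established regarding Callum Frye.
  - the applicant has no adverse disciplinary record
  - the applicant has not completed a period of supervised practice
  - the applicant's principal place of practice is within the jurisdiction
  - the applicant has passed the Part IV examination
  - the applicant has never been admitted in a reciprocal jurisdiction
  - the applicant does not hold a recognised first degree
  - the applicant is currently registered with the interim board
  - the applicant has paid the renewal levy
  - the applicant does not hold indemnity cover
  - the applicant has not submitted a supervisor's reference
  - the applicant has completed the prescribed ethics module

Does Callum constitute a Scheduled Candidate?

No

§1.2 — Protected Holder: [the applicant has passed the Part IV examination? yes] OR [the applicant has completed the prescribed ethics module? yes] OR [the applicant has completed a period of supervised practice? no] → satisfied.
§1.4 — Senior Applicant: not a Protected Holder (§1.2)? no; the applicant was previously admitted in a reciprocal jurisdiction? no; the applicant has an adverse disciplinary record? no — 0 of 3 hold (need ≥2) → not satisfied.
§1.11 — Scheduled Candidate: [the applicant has passed the Part IV examination? yes] AND [Senior Applicant (§1.4)? no] → not satisfied.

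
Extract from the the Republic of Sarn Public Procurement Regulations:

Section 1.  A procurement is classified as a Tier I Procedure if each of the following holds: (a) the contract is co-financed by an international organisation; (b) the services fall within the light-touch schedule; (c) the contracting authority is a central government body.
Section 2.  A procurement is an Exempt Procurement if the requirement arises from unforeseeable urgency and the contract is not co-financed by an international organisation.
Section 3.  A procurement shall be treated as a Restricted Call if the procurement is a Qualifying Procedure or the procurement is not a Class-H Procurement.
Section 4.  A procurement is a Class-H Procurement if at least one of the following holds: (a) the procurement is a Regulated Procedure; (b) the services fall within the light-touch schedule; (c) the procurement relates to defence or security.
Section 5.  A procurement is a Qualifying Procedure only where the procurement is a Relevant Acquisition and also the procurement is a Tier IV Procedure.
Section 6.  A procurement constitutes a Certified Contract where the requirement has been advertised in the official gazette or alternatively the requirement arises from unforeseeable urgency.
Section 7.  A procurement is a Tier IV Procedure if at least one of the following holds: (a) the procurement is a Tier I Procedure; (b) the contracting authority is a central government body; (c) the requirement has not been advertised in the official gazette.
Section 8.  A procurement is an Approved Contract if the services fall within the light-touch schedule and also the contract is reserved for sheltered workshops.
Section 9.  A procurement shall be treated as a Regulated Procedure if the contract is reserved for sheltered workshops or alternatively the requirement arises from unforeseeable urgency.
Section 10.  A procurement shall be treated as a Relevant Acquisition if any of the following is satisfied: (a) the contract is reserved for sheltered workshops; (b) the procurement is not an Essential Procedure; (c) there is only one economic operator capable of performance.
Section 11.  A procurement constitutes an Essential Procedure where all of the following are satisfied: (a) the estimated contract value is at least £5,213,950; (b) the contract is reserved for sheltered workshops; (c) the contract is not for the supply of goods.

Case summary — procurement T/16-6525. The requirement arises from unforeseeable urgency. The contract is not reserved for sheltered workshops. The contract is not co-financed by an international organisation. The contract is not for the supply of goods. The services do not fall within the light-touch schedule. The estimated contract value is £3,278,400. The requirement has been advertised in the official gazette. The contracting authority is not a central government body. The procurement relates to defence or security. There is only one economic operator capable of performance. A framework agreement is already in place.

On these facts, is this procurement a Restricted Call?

section 11 — Essential Procedure: [estimated contract value: £3,278,400 ≥ £5,213,950? no] AND [the contract is reserved for sheltered workshops? no] AND [the contract is not for the supply of goods? yes] → not satisfied.
section 10 — Relevant Acquisition: [the contract is reserved for sheltered workshops? no] OR [not an Essential Procedure (section 11)? yes] OR [there is only one economic operator capable of performance? yes] → satisfied.
section 1 — Tier I Procedure: [the contract is co-financed by an international organisation? no] AND [the services fall within the light-touch schedule? no] AND [the contracting authority is a central government body? no] → not satisfied.
section 7 — Tier IV Procedure: [Tier I Procedure (section 1)? no] OR [the contracting authority is a central government body? no] OR [the requirement has not been advertised in the official gazette? no] → not satisfied.
section 5 — Qualifying Procedure: [Relevant Acquisition (section 10)? yes] AND [Tier IV Procedure (section 7)? no] → not satisfied.
section 9 — Regulated Procedure: [the contract is reserved for sheltered workshops? no] OR [the requirement arises from unforeseeable urgency? yes] → satisfied.
section 4 — Class-H Procurement: [Regulated Procedure (section 9)? yes] OR [the services fall within the light-touch schedule? no] OR [the procurement relates to defence or security? yes] → satisfied.
section 3 — Restricted Call: [Qualifying Procedure (section 5)? no] OR [not a Class-H Procurement (section 4)? no] → not satisfied.

No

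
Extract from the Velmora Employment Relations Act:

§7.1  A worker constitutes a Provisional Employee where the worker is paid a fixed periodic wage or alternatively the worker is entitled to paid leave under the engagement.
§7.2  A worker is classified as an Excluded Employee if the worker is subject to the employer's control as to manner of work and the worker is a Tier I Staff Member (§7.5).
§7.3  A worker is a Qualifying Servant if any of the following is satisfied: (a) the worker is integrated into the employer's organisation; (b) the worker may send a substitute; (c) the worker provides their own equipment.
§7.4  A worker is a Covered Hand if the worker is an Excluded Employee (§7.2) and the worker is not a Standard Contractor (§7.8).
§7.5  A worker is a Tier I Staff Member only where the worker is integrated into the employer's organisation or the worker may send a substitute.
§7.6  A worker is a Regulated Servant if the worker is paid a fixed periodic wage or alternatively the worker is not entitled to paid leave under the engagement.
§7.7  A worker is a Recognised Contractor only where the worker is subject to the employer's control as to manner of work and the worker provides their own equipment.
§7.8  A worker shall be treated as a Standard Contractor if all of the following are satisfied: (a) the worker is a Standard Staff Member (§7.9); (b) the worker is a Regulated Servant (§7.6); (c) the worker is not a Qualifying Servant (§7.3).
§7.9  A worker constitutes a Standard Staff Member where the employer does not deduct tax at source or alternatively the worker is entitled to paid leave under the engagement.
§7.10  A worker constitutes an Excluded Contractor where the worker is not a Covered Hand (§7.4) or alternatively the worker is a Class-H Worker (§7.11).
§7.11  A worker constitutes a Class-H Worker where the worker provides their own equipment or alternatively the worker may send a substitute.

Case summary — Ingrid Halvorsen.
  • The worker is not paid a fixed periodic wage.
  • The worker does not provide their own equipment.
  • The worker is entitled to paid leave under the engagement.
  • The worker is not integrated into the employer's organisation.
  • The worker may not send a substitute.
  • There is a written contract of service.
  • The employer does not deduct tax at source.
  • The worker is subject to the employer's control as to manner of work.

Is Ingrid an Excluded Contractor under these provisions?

§7.5 — Tier I Staff Member: [the worker is integrated into the employer's organisation? no] OR [the worker may send a substitute? no] → not satisfied.
§7.2 — Excluded Employee: [the worker is subject to the employer's control as to manner of work? yes] AND [Tier I Staff Member (§7.5)? no] → not satisfied.
§7.9 — Standard Staff Member: [the employer does not deduct tax at source? yes] OR [the worker is entitled to paid leave under the engagement? yes] → satisfied.
§7.6 — Regulated Servant: [the worker is paid a fixed periodic wage? no] OR [the worker is not entitled to paid leave under the engagement? no] → not satisfied.
§7.3 — Qualifying Servant: [the worker is integrated into the employer's organisation? no] OR [the worker may send a substitute? no] OR [the worker provides their own equipment? no] → not satisfied.
§7.8 — Standard Contractor: [Standard Staff Member (§7.9)? yes] AND [Regulated Servant (§7.6)? no] AND [not a Qualifying Servant (§7.3)? yes] → not satisfied.
§7.4 — Covered Hand: [Excluded Employee (§7.2)? no] AND [not a Standard Contractor (§7.8)? yes] → not satisfied.
§7.11 — Class-H Worker: [the worker provides their own equipment? no] OR [the worker may send a substitute? no] → not satisfied.
§7.10 — Excluded Contractor: [not a Covered Hand (§7.4)? yes] OR [Class-H Worker (§7.11)? no] → satisfied.

Yes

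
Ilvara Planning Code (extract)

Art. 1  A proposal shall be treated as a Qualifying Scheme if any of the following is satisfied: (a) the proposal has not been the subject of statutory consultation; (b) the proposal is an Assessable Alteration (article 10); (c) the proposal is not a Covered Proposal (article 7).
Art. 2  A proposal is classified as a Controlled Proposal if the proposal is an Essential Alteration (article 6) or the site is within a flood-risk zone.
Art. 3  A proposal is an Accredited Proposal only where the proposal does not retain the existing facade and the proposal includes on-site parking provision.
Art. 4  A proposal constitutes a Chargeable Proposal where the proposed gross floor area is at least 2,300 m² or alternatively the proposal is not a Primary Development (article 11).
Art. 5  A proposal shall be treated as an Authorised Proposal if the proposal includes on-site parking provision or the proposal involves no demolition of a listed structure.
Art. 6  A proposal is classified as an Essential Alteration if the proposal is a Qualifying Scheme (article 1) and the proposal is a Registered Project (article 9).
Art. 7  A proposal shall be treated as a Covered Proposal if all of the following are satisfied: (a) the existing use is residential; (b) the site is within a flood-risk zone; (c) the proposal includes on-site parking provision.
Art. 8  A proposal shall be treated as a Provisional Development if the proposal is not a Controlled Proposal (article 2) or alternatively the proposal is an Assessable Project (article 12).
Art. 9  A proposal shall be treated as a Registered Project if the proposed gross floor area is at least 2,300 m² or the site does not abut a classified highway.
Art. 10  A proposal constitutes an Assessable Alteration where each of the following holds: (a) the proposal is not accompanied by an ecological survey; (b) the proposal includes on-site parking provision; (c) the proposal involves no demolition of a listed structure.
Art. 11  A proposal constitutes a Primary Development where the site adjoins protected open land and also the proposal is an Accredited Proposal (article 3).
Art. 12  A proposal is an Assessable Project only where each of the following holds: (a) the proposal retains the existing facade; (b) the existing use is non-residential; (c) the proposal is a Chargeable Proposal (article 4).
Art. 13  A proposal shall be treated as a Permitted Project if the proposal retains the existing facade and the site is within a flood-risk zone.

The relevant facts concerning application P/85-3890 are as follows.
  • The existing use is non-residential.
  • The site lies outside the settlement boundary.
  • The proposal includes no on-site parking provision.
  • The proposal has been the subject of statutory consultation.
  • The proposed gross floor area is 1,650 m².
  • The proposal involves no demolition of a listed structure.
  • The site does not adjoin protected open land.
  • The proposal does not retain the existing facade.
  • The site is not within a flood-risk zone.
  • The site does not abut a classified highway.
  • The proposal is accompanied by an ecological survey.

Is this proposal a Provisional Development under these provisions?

No

article 10 — Assessable Alteration: [the proposal is not accompanied by an ecological survey? no] AND [the proposal includes on-site parking provision? no] AND [the proposal involves no demolition of a listed structure? yes] → not satisfied.
article 7 — Covered Proposal: [the existing use is residential? no] AND [the site is within a flood-risk zone? no] AND [the proposal includes on-site parking provision? no] → not satisfied.
article 1 — Qualifying Scheme: [the proposal has not been the subject of statutory consultation? no] OR [Assessable Alteration (article 10)? no] OR [not a Covered Proposal (article 7)? yes] → satisfied.
article 9 — Registered Project: [proposed gross floor area: 1,650 m² ≥ 2,300 m²? no] OR [the site does not abut a classified highway? yes] → satisfied.
article 6 — Essential Alteration: [Qualifying Scheme (article 1)? yes] AND [Registered Project (article 9)? yes] → satisfied.
article 2 — Controlled Proposal: [Essential Alteration (article 6)? yes] OR [the site is within a flood-risk zone? no] → satisfied.
article 3 — Accredited Proposal: [the proposal does not retain the existing facade? yes] AND [the proposal includes on-site parking provision? no] → not satisfied.
article 11 — Primary Development: [the site adjoins protected open land? no] AND [Accredited Proposal (article 3)? no] → not satisfied.
article 4 — Chargeable Proposal: [proposed gross floor area: 1,650 m² ≥ 2,300 m²? no] OR [not a Primary Development (article 11)? yes] → satisfied.
article 12 — Assessable Project: [the proposal retains the existing facade? no] AND [the existing use is non-residential? yes] AND [Chargeable Proposal (article 4)? yes] → not satisfied.
article 8 — Provisional Development: [not a Controlled Proposal (article 2)? no] OR [Assessable Project (article 12)? no] → not satisfied.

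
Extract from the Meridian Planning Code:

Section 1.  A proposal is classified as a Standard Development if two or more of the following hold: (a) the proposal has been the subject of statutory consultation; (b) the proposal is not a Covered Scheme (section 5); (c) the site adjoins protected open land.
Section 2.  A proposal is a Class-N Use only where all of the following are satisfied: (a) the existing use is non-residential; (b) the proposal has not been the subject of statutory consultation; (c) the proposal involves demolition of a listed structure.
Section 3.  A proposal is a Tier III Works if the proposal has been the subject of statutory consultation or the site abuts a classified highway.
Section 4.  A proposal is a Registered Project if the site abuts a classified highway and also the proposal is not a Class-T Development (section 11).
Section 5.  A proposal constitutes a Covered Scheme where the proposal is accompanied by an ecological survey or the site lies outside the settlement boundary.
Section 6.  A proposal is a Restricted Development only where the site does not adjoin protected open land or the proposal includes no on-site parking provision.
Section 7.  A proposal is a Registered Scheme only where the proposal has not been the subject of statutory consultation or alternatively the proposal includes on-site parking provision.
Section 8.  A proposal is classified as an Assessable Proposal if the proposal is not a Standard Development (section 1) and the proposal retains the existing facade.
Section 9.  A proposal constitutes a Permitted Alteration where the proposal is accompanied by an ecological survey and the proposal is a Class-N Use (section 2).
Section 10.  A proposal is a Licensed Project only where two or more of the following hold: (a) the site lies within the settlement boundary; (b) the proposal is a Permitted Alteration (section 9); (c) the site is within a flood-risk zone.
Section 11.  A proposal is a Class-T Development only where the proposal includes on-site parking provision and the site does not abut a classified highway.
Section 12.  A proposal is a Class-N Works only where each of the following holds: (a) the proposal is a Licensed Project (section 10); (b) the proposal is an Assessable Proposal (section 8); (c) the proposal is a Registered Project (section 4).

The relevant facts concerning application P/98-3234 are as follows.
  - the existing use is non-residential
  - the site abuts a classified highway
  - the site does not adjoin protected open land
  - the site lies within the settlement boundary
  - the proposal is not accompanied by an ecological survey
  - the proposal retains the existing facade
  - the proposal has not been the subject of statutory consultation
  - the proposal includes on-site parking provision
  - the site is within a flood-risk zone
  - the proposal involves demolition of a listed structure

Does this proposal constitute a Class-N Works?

Yes

section 2 — Class-N Use: [the existing use is non-residential? yes] AND [the proposal has not been the subject of statutory consultation? yes] AND [the proposal involves demolition of a listed structure? yes] → satisfied.
section 9 — Permitted Alteration: [the proposal is accompanied by an ecological survey? no] AND [Class-N Use (section 2)? yes] → not satisfied.
section 10 — Licensed Project: the site lies within the settlement boundary? yes; Permitted Alteration (section 9)? no; the site is within a flood-risk zone? yes — 2 of 3 hold (need ≥2) → satisfied.
section 5 — Covered Scheme: [the proposal is accompanied by an ecological survey? no] OR [the site lies outside the settlement boundary? no] → not satisfied.
section 1 — Standard Development: the proposal has been the subject of statutory consultation? no; not a Covered Scheme (section 5)? yes; the site adjoins protected open land? no — 1 of 3 hold (need ≥2) → not satisfied.
section 8 — Assessable Proposal: [not a Standard Development (section 1)? yes] AND [the proposal retains the existing facade? yes] → satisfied.
section 11 — Class-T Development: [the proposal includes on-site parking provision? yes] AND [the site does not abut a classified highway? no] → not satisfied.
section 4 — Registered Project: [the site abuts a classified highway? yes] AND [not a Class-T Development (section 11)? yes] → satisfied.
section 12 — Class-N Works: [Licensed Project (section 10)? yes] AND [Assessable Proposal (section 8)? yes] AND [Registered Project (section 4)? yes] → satisfied.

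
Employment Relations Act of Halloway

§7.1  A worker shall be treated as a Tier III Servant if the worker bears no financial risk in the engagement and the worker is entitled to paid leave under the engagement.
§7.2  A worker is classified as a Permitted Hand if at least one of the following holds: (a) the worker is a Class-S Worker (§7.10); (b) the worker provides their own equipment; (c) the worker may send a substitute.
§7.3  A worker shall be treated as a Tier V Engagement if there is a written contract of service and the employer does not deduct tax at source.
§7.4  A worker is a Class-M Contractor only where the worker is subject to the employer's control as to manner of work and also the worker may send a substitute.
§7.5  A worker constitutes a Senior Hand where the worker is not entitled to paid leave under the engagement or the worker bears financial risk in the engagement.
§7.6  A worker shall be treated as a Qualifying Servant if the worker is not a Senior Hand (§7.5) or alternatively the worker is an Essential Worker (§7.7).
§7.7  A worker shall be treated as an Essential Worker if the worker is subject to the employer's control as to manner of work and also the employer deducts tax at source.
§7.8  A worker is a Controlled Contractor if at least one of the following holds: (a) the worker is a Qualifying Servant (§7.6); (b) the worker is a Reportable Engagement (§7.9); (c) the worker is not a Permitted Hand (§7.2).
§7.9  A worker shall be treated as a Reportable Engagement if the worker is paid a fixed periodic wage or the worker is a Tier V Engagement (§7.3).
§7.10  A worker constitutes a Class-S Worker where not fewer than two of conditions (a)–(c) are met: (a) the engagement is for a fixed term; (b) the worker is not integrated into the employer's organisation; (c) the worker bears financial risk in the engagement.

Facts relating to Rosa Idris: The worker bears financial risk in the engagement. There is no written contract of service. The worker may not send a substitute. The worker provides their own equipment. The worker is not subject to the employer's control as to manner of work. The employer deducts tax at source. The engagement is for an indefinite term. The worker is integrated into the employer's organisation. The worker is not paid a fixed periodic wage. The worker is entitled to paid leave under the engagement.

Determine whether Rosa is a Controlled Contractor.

§7.5 — Senior Hand: [the worker is not entitled to paid leave under the engagement? no] OR [the worker bears financial risk in the engagement? yes] → satisfied.
§7.7 — Essential Worker: [the worker is subject to the employer's control as to manner of work? no] AND [the employer deducts tax at source? yes] → not satisfied.
§7.6 — Qualifying Servant: [not a Senior Hand (§7.5)? no] OR [Essential Worker (§7.7)? no] → not satisfied.
§7.3 — Tier V Engagement: [there is a written contract of service? no] AND [the employer does not deduct tax at source? no] → not satisfied.
§7.9 — Reportable Engagement: [the worker is paid a fixed periodic wage? no] OR [Tier V Engagement (§7.3)? no] → not satisfied.
§7.10 — Class-S Worker: the engagement is for a fixed term? no; the worker is not integrated into the employer's organisation? no; the worker bears financial risk in the engagement? yes — 1 of 3 hold (need ≥2) → not satisfied.
§7.2 — Permitted Hand: [Class-S Worker (§7.10)? no] OR [the worker provides their own equipment? yes] OR [the worker may send a substitute? no] → satisfied.
§7.8 — Controlled Contractor: [Qualifying Servant (§7.6)? no] OR [Reportable Engagement (§7.9)? no] OR [not a Permitted Hand (§7.2)? no] → not satisfied.

No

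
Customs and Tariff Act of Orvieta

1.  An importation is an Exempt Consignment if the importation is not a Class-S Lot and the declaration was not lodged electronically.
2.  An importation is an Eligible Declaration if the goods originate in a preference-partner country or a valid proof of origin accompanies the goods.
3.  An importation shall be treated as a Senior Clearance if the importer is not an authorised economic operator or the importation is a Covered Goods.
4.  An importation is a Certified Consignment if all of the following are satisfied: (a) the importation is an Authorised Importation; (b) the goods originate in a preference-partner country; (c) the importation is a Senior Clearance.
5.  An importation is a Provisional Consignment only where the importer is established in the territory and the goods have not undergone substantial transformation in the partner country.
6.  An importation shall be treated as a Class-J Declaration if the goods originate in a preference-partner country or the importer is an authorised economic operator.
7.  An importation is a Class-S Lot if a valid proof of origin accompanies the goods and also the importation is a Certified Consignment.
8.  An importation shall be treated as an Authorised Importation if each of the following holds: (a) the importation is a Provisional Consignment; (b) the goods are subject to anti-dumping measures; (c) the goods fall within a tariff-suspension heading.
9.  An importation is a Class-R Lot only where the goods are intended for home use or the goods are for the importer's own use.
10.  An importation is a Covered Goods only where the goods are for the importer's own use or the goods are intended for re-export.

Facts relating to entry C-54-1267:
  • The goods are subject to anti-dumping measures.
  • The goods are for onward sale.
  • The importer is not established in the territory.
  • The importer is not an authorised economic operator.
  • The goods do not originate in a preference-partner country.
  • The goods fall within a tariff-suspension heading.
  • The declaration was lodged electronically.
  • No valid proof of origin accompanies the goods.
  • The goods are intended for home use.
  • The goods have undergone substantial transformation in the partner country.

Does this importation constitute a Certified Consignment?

No

paragraph 5 — Provisional Consignment: [the importer is established in the territory? no] AND [the goods have not undergone substantial transformation in the partner country? no] → not satisfied.
paragraph 8 — Authorised Importation: [Provisional Consignment (paragraph 5)? no] AND [the goods are subject to anti-dumping measures? yes] AND [the goods fall within a tariff-suspension heading? yes] → not satisfied.
paragraph 10 — Covered Goods: [the goods are for the importer's own use? no] OR [the goods are intended for re-export? no] → not satisfied.
paragraph 3 — Senior Clearance: [the importer is not an authorised economic operator? yes] OR [Covered Goods (paragraph 10)? no] → satisfied.
paragraph 4 — Certified Consignment: [Authorised Importation (paragraph 8)? no] AND [the goods originate in a preference-partner country? no] AND [Senior Clearance (paragraph 3)? yes] → not satisfied.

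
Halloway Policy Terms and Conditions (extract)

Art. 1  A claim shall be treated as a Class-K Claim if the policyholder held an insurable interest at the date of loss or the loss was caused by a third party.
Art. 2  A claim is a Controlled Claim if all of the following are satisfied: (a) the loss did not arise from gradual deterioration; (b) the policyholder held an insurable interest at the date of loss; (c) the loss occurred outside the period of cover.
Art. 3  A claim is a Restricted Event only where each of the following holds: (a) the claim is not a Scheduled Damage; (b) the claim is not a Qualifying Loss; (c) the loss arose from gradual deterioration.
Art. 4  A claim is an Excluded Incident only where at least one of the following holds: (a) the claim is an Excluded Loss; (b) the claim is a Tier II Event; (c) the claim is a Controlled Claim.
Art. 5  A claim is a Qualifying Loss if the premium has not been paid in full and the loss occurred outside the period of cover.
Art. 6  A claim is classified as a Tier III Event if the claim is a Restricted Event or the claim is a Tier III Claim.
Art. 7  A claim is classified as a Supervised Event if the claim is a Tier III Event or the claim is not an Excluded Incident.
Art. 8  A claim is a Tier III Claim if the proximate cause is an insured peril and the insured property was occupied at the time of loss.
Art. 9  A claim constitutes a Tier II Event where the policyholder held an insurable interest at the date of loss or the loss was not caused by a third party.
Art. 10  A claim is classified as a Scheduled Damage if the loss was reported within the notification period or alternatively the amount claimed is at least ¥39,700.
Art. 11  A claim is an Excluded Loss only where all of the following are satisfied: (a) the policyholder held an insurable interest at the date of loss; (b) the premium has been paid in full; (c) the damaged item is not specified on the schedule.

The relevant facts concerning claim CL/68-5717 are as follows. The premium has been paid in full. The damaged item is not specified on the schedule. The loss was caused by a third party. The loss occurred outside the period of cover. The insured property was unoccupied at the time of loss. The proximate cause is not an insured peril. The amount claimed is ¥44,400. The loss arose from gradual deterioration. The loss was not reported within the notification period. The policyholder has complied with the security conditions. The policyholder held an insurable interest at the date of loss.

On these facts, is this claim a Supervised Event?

No

article 10 — Scheduled Damage: [the loss was reported within the notification period? no] OR [amount claimed: ¥44,400 ≥ ¥39,700? yes] → satisfied.
article 5 — Qualifying Loss: [the premium has not been paid in full? no] AND [the loss occurred outside the period of cover? yes] → not satisfied.
article 3 — Restricted Event: [not a Scheduled Damage (article 10)? no] AND [not a Qualifying Loss (article 5)? yes] AND [the loss arose from gradual deterioration? yes] → not satisfied.
article 8 — Tier III Claim: [the proximate cause is an insured peril? no] AND [the insured property was occupied at the time of loss? no] → not satisfied.
article 6 — Tier III Event: [Restricted Event (article 3)? no] OR [Tier III Claim (article 8)? no] → not satisfied.
article 11 — Excluded Loss: [the policyholder held an insurable interest at the date of loss? yes] AND [the premium has been paid in full? yes] AND [the damaged item is not specified on the schedule? yes] → satisfied.
article 9 — Tier II Event: [the policyholder held an insurable interest at the date of loss? yes] OR [the loss was not caused by a third party? no] → satisfied.
article 2 — Controlled Claim: [the loss did not arise from gradual deterioration? no] AND [the policyholder held an insurable interest at the date of loss? yes] AND [the loss occurred outside the period of cover? yes] → not satisfied.
article 4 — Excluded Incident: [Excluded Loss (article 11)? yes] OR [Tier II Event (article 9)? yes] OR [Controlled Claim (article 2)? no] → satisfied.
article 7 — Supervised Event: [Tier III Event (article 6)? no] OR [not an Excluded Incident (article 4)? no] → not satisfied.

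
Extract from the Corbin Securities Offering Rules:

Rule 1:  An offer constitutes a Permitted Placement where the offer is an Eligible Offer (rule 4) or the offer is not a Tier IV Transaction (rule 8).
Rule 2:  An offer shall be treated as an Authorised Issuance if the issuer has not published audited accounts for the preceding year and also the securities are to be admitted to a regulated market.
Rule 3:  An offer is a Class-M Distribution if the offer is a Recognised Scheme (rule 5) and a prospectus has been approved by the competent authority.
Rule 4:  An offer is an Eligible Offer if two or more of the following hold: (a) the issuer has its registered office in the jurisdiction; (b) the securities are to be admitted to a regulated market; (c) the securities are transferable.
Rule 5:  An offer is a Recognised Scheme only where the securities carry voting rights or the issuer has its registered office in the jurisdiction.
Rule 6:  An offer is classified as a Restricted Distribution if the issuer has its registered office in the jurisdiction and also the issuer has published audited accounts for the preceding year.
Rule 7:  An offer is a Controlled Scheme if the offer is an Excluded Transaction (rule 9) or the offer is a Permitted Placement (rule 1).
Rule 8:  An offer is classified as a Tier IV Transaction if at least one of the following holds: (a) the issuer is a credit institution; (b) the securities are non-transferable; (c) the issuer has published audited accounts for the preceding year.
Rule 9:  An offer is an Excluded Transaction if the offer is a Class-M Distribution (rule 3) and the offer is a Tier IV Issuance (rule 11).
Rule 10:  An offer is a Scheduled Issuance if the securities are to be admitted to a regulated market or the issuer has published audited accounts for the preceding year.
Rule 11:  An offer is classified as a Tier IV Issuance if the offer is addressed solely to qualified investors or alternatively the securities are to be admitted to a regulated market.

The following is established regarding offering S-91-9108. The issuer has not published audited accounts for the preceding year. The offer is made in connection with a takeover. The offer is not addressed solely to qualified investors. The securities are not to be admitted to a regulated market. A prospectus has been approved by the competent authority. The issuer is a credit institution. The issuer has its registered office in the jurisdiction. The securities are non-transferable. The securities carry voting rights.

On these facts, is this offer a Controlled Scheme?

No

rule 5 — Recognised Scheme: [the securities carry voting rights? yes] OR [the issuer has its registered office in the jurisdiction? yes] → satisfied.
rule 3 — Class-M Distribution: [Recognised Scheme (rule 5)? yes] AND [a prospectus has been approved by the competent authority? yes] → satisfied.
rule 11 — Tier IV Issuance: [the offer is addressed solely to qualified investors? no] OR [the securities are to be admitted to a regulated market? no] → not satisfied.
rule 9 — Excluded Transaction: [Class-M Distribution (rule 3)? yes] AND [Tier IV Issuance (rule 11)? no] → not satisfied.
rule 4 — Eligible Offer: the issuer has its registered office in the jurisdiction? yes; the securities are to be admitted to a regulated market? no; the securities are transferable? no — 1 of 3 hold (need ≥2) → not satisfied.
rule 8 — Tier IV Transaction: [the issuer is a credit institution? yes] OR [the securities are non-transferable? yes] OR [the issuer has published audited accounts for the preceding year? no] → satisfied.
rule 1 — Permitted Placement: [Eligible Offer (rule 4)? no] OR [not a Tier IV Transaction (rule 8)? no] → not satisfied.
rule 7 — Controlled Scheme: [Excluded Transaction (rule 9)? no] OR [Permitted Placement (rule 1)? no] → not satisfied.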